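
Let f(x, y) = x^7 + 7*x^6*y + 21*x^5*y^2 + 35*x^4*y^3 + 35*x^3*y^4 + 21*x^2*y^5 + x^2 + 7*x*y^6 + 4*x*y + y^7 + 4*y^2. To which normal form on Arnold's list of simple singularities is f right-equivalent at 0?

The Hessian of f at 0 is [[2, 4], [4, 8]] with rank 1, so corank 1. A Groebner basis of the Jacobian ideal J(f) in C{x,y} is {y^6, x + 2*y}; counting standard monomials gives mu = 6. Corank 1: A-series; mu = 6 gives A_6.

A6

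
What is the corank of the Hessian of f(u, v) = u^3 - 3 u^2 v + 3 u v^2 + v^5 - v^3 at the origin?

The Hessian at 0 is [[0, 0], [0, 0]] of rank 0; hence corank 2.

2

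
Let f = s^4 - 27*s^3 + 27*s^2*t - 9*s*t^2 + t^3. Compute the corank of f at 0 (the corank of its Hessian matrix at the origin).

The Hessian at 0 is [[0, 0], [0, 0]] of rank 0; hence corank 2.

2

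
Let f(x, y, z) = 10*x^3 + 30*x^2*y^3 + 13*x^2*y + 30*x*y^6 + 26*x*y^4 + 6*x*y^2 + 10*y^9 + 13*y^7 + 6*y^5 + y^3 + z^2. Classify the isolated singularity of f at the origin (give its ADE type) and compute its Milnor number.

The Hessian of f at 0 has rank 1. Corank 2; j^3 = (2*x + y)*(5*x^2 + 4*x*y + y^2) splits into three distinct lines over C (the quadratic factor has nonzero discriminant), so D_4.

Type D_{4}, Milnor number mu = 4.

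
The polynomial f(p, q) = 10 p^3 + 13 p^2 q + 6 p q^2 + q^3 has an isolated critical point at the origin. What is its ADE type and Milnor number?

The Hessian of f at 0 has rank 0. Corank 2; j^3 = (2*p + q)*(5*p^2 + 4*p*q + q^2) splits into three distinct lines over C (the quadratic factor has nonzero discriminant), so D_4.

Type D4, Milnor number mu = 4.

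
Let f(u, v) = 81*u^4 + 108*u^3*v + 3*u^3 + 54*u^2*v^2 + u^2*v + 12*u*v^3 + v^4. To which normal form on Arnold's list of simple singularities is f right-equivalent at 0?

D_{5}

The Hessian of f at 0 has rank 0. Corank 2; j^3 = u^2*(3*u + v) has shape L^2 M (L != M), so D-series; mu = 5 gives D_5.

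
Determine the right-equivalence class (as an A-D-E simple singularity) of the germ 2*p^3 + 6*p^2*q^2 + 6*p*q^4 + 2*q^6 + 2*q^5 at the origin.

E_8

The Hessian of f at 0 has rank 0. Corank 2; j^3 = 2*p^3 is a perfect cube, so E-series; the 5-jet and mu = 8 give E_8.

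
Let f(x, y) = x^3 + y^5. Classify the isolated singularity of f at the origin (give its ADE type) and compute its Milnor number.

The Hessian of f at 0 is [[0, 0], [0, 0]] with rank 0, so corank 2. A Groebner basis of the Jacobian ideal J(f) in C{x,y} is {y^4, x^2}; counting standard monomials gives mu = 8. Corank 2; j^3 = x^3 is a perfect cube, so E-series; the 5-jet and mu = 8 give E_8.

Type E8, Milnor number mu = 8.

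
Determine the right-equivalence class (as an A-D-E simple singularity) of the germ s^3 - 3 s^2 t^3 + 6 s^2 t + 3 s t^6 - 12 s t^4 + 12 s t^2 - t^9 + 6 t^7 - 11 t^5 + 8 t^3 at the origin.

E_{8}

The Hessian of f at 0 has rank 0. Corank 2; j^3 = (s + 2*t)^3 is a perfect cube, so E-series; the 5-jet and mu = 8 give E_8.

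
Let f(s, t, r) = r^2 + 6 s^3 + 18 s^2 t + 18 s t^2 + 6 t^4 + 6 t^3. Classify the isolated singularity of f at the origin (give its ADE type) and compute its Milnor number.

Type E_{6}, Milnor number mu = 6.

The Hessian of f at 0 is [[0, 0, 0], [0, 0, 0], [0, 0, 2]] with rank 1, so corank 2. A Groebner basis of the Jacobian ideal J(f) in C{s,t,r} is {t^3, s^2 + 2*s*t + t^2, r}; counting standard monomials gives mu = 6. Corank 2; j^3 = 6*(s + t)^3 is a perfect cube, so E-series; the 4-jet and mu = 6 give E_6.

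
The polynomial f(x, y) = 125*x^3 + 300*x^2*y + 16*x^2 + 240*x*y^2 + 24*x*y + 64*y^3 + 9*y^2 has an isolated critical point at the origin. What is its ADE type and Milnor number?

The Hessian of f at 0 has rank 1. Corank 1: A-series; mu = 2 gives A_2.

Type A_{2}, Milnor number mu = 2.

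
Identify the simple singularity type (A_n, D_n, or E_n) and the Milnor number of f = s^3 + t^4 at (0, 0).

The Hessian of f at 0 has rank 0. Corank 2; j^3 = s^3 is a perfect cube, so E-series; the 4-jet and mu = 6 give E_6.

Type E_{6}, Milnor number mu = 6.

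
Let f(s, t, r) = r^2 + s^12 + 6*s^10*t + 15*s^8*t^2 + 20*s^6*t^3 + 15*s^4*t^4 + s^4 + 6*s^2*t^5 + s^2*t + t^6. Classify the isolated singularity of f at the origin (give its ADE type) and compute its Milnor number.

The Hessian of f at 0 is [[0, 0, 0], [0, 0, 0], [0, 0, 2]] with rank 1, so corank 2. A Groebner basis of the Jacobian ideal J(f) in C{s,t,r} is {s^2/6 + t^5, s^3, s*t, r}; counting standard monomials gives mu = 7. Corank 2; j^3 = s^2*t has shape L^2 M (L != M), so D-series; mu = 7 gives D_7.

Type D7, Milnor number mu = 7.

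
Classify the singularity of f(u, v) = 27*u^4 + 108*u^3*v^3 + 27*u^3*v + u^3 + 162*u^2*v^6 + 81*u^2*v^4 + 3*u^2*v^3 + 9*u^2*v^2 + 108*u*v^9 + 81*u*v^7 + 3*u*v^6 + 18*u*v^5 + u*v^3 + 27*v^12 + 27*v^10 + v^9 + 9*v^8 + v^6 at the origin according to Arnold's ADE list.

E7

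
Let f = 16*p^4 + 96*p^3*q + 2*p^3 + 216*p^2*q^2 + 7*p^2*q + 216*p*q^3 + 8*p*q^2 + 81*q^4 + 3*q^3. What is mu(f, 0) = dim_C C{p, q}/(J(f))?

The Hessian of f at 0 has rank 0. Corank 2; j^3 = (p + q)^2*(2*p + 3*q) has shape L^2 M (L != M), so D-series; mu = 5 gives D_5.

5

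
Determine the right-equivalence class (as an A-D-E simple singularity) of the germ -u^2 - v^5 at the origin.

A_{4}

The Hessian of f at 0 is [[-2, 0], [0, 0]] with rank 1, so corank 1. A Groebner basis of the Jacobian ideal J(f) in C{u,v} is {v^4, u}; counting standard monomials gives mu = 4. Corank 1: A-series; mu = 4 gives A_4.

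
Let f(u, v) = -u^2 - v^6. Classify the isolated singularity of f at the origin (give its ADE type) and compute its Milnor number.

Type A_{5}, Milnor number mu = 5.

The Hessian of f at 0 is [[-2, 0], [0, 0]] with rank 1, so corank 1. A Groebner basis of the Jacobian ideal J(f) in C{u,v} is {v^5, u}; counting standard monomials gives mu = 5. Corank 1: A-series; mu = 5 gives A_5.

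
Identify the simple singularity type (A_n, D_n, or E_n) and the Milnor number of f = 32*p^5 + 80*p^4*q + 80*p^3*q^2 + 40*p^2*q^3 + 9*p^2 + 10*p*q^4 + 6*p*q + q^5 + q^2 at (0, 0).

Type A4, Milnor number mu = 4.

The Hessian of f at 0 has rank 1. Corank 1: A-series; mu = 4 gives A_4.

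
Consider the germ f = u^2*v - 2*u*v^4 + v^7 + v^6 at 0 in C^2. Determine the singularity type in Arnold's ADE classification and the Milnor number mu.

The Hessian of f at 0 has rank 0. Corank 2; j^3 = u^2*v has shape L^2 M (L != M), so D-series; mu = 7 gives D_7.

Type D7, Milnor number mu = 7.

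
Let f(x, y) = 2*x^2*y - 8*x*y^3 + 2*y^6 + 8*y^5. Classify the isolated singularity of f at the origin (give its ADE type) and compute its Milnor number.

Type D7, Milnor number mu = 7.

The Hessian of f at 0 is [[0, 0], [0, 0]] with rank 0, so corank 2. A Groebner basis of the Jacobian ideal J(f) in C{x,y} is {x^3, x^2*y + 2*x^2/3 - 4*x*y^2/3, -x*y/2 + y^3}; counting standard monomials gives mu = 7. Corank 2; j^3 = 2*x^2*y has shape L^2 M (L != M), so D-series; mu = 7 gives D_7.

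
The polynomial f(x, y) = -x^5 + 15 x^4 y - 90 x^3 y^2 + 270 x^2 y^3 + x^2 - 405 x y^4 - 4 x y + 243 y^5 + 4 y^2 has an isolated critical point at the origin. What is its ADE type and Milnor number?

Type A_{4}, Milnor number mu = 4.

The Hessian of f at 0 is [[2, -4], [-4, 8]] with rank 1, so corank 1. A Groebner basis of the Jacobian ideal J(f) in C{x,y} is {y^4, x - 2*y}; counting standard monomials gives mu = 4. Corank 1: A-series; mu = 4 gives A_4.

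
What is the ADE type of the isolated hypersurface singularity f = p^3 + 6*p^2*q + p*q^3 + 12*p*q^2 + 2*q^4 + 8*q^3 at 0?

E7

The Hessian of f at 0 has rank 0. Corank 2; j^3 = (p + 2*q)^3 is a perfect cube, so E-series; the 4-jet and mu = 7 give E_7.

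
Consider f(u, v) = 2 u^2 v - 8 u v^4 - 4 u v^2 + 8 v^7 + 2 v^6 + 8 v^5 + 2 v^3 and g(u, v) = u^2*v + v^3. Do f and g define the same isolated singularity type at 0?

The Hessian of f at 0 is [[0, 0], [0, 0]] with rank 0, so corank 2. A Groebner basis of the Jacobian ideal J(f) in C{u,v} is {-u*v/2 + v^4 + v^2/2, u^3 + u^2 - 2*u*v - v^3 + v^2, u^2*v + 2*u^2/3 - 4*u*v/3 - v^3 + 2*v^2/3, u^2/3 + u*v^2 - 2*u*v/3 - v^3 + v^2/3}; counting standard monomials gives mu = 7. Corank 2; j^3 = 2*v*(u - v)^2 has shape L^2 M (L != M), so D-series; mu = 7 gives D_7. The Hessian of g at 0 is [[0, 0], [0, 0]] with rank 0, so corank 2. A Groebner basis of the Jacobian ideal J(g) in C{u,v} is {v^3, u^2 + 3*v^2, u*v}; counting standard monomials gives mu = 4. Corank 2; j^3 = v*(u^2 + v^2) splits into three distinct lines over C (the quadratic factor has nonzero discriminant), so D_4. f is D_7 but g is D_4, hence not right-equivalent.

No.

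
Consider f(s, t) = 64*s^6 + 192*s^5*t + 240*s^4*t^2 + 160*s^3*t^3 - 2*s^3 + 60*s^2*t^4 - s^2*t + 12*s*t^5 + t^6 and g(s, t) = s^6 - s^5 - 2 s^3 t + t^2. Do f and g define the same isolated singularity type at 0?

No.

The Hessian of f at 0 has rank 0. Corank 2; j^3 = -s^2*(2*s + t) has shape L^2 M (L != M), so D-series; mu = 7 gives D_7. The Hessian of g at 0 has rank 1. Corank 1: A-series; mu = 4 gives A_4. f is D_7 but g is A_4, hence not right-equivalent.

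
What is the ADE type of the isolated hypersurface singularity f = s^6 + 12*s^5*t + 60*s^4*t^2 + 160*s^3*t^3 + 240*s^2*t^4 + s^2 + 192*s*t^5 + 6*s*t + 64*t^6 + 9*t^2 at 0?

A_{5}

The Hessian of f at 0 has rank 1. Corank 1: A-series; mu = 5 gives A_5.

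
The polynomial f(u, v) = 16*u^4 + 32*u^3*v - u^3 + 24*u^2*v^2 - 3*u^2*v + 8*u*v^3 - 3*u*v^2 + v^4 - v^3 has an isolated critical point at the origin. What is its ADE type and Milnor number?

Type E_{6}, Milnor number mu = 6.

The Hessian of f at 0 is [[0, 0], [0, 0]] with rank 0, so corank 2. A Groebner basis of the Jacobian ideal J(f) in C{u,v} is {v^4, u*v^2 + 5*v^3/6, u^2 + 2*u*v + v^2}; counting standard monomials gives mu = 6. Corank 2; j^3 = -(u + v)^3 is a perfect cube, so E-series; the 4-jet and mu = 6 give E_6.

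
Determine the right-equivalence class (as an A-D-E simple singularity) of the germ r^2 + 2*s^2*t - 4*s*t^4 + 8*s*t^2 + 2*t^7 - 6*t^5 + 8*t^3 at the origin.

D_{6}

The Hessian of f at 0 has rank 1. Corank 2; j^3 = 2*t*(s + 2*t)^2 has shape L^2 M (L != M), so D-series; mu = 6 gives D_6.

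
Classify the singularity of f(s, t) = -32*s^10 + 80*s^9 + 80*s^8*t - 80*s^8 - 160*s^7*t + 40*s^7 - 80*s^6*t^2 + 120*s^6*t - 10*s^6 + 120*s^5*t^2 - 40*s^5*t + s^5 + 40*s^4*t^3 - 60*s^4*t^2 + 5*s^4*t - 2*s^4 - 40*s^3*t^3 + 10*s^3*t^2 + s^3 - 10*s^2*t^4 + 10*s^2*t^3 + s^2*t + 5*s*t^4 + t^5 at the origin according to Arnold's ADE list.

D6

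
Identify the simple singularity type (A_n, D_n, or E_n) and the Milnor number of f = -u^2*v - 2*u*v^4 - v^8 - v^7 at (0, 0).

Type D_{9}, Milnor number mu = 9.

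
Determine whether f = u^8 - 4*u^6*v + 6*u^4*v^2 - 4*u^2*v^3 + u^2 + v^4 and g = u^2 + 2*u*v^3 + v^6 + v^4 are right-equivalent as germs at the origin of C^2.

Yes.

The Hessian of f at 0 has rank 1. Corank 1: A-series; mu = 3 gives A_3. The Hessian of g at 0 has rank 1. Corank 1: A-series; mu = 3 gives A_3. Both have type A_3, hence right-equivalent.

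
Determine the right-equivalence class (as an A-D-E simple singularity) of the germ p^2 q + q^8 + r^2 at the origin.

D_{9}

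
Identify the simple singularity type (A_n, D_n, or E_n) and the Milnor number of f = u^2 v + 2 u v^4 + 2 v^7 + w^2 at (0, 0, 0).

Type D_{8}, Milnor number mu = 8.

The Hessian of f at 0 has rank 1. Corank 2; j^3 = u^2*v has shape L^2 M (L != M), so D-series; mu = 8 gives D_8.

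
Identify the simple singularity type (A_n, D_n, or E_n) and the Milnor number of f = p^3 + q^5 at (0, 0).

Type E8, Milnor number mu = 8.

The Hessian of f at 0 has rank 0. Corank 2; j^3 = p^3 is a perfect cube, so E-series; the 5-jet and mu = 8 give E_8.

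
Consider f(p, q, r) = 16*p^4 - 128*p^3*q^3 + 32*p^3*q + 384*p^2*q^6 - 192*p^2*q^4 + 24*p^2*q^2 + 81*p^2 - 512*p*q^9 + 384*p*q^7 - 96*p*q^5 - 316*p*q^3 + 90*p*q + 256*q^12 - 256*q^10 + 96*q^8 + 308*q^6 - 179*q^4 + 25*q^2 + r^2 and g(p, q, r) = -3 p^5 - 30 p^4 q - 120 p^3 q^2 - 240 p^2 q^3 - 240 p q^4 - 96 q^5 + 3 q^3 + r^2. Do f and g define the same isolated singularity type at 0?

The Hessian of f at 0 has rank 2. Corank 1: A-series; mu = 3 gives A_3. The Hessian of g at 0 has rank 1. Corank 2; j^3 = 3*q^3 is a perfect cube, so E-series; the 5-jet and mu = 8 give E_8. f is A_3 but g is E_8, hence not right-equivalent.

No.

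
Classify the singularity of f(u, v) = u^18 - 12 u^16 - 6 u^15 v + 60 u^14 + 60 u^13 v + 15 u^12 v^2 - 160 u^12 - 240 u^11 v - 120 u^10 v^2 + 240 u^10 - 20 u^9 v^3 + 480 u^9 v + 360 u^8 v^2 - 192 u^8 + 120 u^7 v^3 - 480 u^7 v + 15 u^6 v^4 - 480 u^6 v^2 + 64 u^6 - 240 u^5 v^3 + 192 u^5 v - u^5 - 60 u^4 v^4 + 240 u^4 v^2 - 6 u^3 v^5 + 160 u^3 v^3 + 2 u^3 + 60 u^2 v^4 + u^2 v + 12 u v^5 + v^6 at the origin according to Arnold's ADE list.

The Hessian of f at 0 is [[0, 0], [0, 0]] with rank 0, so corank 2. A Groebner basis of the Jacobian ideal J(f) in C{u,v} is {-u*v/12 + v^5, u*v^2, u^2 + u*v/2}; counting standard monomials gives mu = 7. Corank 2; j^3 = u^2*(2*u + v) has shape L^2 M (L != M), so D-series; mu = 7 gives D_7.

D_7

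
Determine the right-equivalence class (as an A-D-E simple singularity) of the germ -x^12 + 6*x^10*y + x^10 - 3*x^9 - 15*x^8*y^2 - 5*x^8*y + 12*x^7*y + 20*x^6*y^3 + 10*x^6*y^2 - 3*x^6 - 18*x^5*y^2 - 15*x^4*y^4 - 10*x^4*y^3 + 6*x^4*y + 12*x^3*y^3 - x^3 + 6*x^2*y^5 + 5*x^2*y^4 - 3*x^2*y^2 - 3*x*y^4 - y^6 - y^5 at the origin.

E_{8}

The Hessian of f at 0 has rank 0. Corank 2; j^3 = -x^3 is a perfect cube, so E-series; the 5-jet and mu = 8 give E_8.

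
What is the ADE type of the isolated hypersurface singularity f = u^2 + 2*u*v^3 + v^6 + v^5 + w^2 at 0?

A_4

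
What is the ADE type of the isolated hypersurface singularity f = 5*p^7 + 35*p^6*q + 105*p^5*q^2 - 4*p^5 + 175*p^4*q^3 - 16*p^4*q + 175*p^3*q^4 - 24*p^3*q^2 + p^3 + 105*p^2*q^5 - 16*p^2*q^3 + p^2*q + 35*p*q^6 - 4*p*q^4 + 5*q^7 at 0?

D8

The Hessian of f at 0 has rank 0. Corank 2; j^3 = p^2*(p + q) has shape L^2 M (L != M), so D-series; mu = 8 gives D_8.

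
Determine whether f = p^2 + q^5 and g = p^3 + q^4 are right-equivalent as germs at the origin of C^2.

No.

The Hessian of f at 0 has rank 1. Corank 1: A-series; mu = 4 gives A_4. The Hessian of g at 0 has rank 0. Corank 2; j^3 = p^3 is a perfect cube, so E-series; the 4-jet and mu = 6 give E_6. f is A_4 but g is E_6, hence not right-equivalent.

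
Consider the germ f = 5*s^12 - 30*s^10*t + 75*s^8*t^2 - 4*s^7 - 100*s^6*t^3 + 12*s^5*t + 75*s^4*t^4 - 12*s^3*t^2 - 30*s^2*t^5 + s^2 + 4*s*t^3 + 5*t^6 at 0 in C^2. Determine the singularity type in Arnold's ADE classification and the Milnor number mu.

The Hessian of f at 0 has rank 1. Corank 1: A-series; mu = 5 gives A_5.

Type A_{5}, Milnor number mu = 5.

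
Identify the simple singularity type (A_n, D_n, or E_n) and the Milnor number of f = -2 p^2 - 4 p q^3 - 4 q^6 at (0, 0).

Type A_{5}, Milnor number mu = 5.

The Hessian of f at 0 is [[-4, 0], [0, 0]] with rank 1, so corank 1. A Groebner basis of the Jacobian ideal J(f) in C{p,q} is {p*q^2, p + q^3, p^2}; counting standard monomials gives mu = 5. Corank 1: A-series; mu = 5 gives A_5.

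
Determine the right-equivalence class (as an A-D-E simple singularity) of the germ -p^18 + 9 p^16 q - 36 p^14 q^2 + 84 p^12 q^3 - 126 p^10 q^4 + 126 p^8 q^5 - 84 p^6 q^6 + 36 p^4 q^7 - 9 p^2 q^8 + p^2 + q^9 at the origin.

A_{8}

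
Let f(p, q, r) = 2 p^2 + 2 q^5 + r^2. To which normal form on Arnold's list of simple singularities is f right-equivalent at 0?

A4

The Hessian of f at 0 has rank 2. Corank 1: A-series; mu = 4 gives A_4.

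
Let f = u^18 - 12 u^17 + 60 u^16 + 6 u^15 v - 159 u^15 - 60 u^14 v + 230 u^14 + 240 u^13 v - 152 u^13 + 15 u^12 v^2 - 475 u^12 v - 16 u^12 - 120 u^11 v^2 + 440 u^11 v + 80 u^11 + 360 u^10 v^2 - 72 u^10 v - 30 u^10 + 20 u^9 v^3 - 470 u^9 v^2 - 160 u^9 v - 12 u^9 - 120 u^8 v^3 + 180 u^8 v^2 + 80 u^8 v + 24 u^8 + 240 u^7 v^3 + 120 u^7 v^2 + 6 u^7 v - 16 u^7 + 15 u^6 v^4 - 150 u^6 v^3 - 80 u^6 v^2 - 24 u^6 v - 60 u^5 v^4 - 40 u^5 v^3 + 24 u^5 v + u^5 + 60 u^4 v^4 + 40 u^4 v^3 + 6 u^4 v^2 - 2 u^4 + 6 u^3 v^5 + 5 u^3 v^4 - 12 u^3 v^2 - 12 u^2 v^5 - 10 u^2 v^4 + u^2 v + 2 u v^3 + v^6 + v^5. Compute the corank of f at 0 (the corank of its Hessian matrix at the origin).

2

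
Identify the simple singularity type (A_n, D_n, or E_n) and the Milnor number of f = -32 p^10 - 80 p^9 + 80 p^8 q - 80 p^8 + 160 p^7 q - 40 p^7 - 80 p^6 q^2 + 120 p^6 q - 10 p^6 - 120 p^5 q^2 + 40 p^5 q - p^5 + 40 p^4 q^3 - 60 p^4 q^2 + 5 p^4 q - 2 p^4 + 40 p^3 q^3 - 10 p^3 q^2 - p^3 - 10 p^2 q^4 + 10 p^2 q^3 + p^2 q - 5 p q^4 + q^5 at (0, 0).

The Hessian of f at 0 is [[0, 0], [0, 0]] with rank 0, so corank 2. A Groebner basis of the Jacobian ideal J(f) in C{p,q} is {p*q/5 + q^4, p*q^2, p^2 - p*q}; counting standard monomials gives mu = 6. Corank 2; j^3 = -p^2*(p - q) has shape L^2 M (L != M), so D-series; mu = 6 gives D_6.

Type D_{6}, Milnor number mu = 6.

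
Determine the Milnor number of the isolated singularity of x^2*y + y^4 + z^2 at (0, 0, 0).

The Hessian of f at 0 is [[0, 0, 0], [0, 0, 0], [0, 0, 2]] with rank 1, so corank 2. A Groebner basis of the Jacobian ideal J(f) in C{x,y,z} is {x^3, x^2/4 + y^3, x*y, z}; counting standard monomials gives mu = 5. Corank 2; j^3 = x^2*y has shape L^2 M (L != M), so D-series; mu = 5 gives D_5.

5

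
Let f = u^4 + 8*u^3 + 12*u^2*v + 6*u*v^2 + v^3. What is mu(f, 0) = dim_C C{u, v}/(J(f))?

6

The Hessian of f at 0 is [[0, 0], [0, 0]] with rank 0, so corank 2. A Groebner basis of the Jacobian ideal J(f) in C{u,v} is {v^4, u*v^2 + v^3/3, u^2 + u*v + v^2/4}; counting standard monomials gives mu = 6. Corank 2; j^3 = (2*u + v)^3 is a perfect cube, so E-series; the 4-jet and mu = 6 give E_6.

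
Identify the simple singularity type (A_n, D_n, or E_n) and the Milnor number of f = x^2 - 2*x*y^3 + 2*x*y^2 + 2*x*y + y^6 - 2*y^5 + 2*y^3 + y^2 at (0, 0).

Type A3, Milnor number mu = 3.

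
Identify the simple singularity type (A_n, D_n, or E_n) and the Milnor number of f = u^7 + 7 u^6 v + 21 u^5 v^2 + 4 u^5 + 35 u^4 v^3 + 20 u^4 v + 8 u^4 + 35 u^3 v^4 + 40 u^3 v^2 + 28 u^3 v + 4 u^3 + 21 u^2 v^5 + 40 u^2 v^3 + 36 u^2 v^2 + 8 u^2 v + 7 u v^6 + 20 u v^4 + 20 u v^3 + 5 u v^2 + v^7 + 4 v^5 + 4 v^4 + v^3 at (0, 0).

Type D_{8}, Milnor number mu = 8.

The Hessian of f at 0 has rank 0. Corank 2; j^3 = (u + v)*(2*u + v)^2 has shape L^2 M (L != M), so D-series; mu = 8 gives D_8.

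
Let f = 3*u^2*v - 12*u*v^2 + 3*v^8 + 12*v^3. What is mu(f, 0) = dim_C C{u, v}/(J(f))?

The Hessian of f at 0 is [[0, 0], [0, 0]] with rank 0, so corank 2. A Groebner basis of the Jacobian ideal J(f) in C{u,v} is {u^2/8 + v^7 - v^2/2, u^3 - 8*v^3, u*v - 2*v^2}; counting standard monomials gives mu = 9. Corank 2; j^3 = 3*v*(u - 2*v)^2 has shape L^2 M (L != M), so D-series; mu = 9 gives D_9.

9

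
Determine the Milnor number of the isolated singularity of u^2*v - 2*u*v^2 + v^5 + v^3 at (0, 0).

6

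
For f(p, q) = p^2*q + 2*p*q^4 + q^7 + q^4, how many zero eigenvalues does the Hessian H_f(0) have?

The Hessian at 0 is [[0, 0], [0, 0]] of rank 0; hence corank 2.

2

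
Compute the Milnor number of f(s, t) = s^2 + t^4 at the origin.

3

The Hessian of f at 0 has rank 1. Corank 1: A-series; mu = 3 gives A_3.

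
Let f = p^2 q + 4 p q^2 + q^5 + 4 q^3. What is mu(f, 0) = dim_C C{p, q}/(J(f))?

6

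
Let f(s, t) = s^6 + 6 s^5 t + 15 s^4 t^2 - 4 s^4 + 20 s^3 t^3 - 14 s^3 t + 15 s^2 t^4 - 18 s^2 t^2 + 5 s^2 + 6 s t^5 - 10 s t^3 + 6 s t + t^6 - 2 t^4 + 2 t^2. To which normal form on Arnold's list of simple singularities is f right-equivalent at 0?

The Hessian of f at 0 has rank 2. Corank 0: nondegenerate Morse point, so A_1.

A_{1}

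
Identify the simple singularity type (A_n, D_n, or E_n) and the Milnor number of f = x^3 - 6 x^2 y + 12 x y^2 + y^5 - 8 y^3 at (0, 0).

Type E8, Milnor number mu = 8.

The Hessian of f at 0 has rank 0. Corank 2; j^3 = (x - 2*y)^3 is a perfect cube, so E-series; the 5-jet and mu = 8 give E_8.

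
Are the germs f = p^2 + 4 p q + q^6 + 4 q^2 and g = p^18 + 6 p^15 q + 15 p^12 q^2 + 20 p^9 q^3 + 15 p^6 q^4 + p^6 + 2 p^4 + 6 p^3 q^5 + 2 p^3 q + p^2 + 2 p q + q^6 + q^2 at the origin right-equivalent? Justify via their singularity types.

Yes.

The Hessian of f at 0 has rank 1. Corank 1: A-series; mu = 5 gives A_5. The Hessian of g at 0 has rank 1. Corank 1: A-series; mu = 5 gives A_5. Both have type A_5, hence right-equivalent.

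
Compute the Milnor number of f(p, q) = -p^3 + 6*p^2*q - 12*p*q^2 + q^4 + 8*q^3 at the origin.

6

The Hessian of f at 0 has rank 0. Corank 2; j^3 = -(p - 2*q)^3 is a perfect cube, so E-series; the 4-jet and mu = 6 give E_6.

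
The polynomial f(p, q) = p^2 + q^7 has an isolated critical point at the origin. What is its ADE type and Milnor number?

Type A_6, Milnor number mu = 6.

The Hessian of f at 0 has rank 1. Corank 1: A-series; mu = 6 gives A_6.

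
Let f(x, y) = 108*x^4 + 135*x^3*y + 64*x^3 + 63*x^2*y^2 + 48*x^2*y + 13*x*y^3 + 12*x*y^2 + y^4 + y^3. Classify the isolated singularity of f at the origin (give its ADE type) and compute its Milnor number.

Type E7, Milnor number mu = 7.

The Hessian of f at 0 is [[0, 0], [0, 0]] with rank 0, so corank 2. A Groebner basis of the Jacobian ideal J(f) in C{x,y} is {65536*x^2/3 + 32768*x*y/3 + y^4 + 64*y^3/9 + 4096*y^2/3, x^3 + 112*x^2/3 + 56*x*y/3 + y^3/36 + 7*y^2/3, x^2*y - 832*x^2/9 - 416*x*y/9 - 5*y^3/54 - 52*y^2/9, 512*x^2/3 + x*y^2 + 256*x*y/3 + 11*y^3/36 + 32*y^2/3}; counting standard monomials gives mu = 7. Corank 2; j^3 = (4*x + y)^3 is a perfect cube, so E-series; the 4-jet and mu = 7 give E_7.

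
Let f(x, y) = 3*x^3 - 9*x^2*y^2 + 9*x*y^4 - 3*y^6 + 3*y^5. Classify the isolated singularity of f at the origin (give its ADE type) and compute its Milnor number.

Type E8, Milnor number mu = 8.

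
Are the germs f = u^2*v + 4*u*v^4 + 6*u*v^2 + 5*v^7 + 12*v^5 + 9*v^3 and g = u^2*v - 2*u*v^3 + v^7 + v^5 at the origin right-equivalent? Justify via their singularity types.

The Hessian of f at 0 has rank 0. Corank 2; j^3 = v*(u + 3*v)^2 has shape L^2 M (L != M), so D-series; mu = 8 gives D_8. The Hessian of g at 0 has rank 0. Corank 2; j^3 = u^2*v has shape L^2 M (L != M), so D-series; mu = 8 gives D_8. Both have type D_8, hence right-equivalent.

Yes.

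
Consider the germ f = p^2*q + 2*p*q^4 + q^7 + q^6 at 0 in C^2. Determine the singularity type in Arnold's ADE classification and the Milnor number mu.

The Hessian of f at 0 has rank 0. Corank 2; j^3 = p^2*q has shape L^2 M (L != M), so D-series; mu = 7 gives D_7.

Type D7, Milnor number mu = 7.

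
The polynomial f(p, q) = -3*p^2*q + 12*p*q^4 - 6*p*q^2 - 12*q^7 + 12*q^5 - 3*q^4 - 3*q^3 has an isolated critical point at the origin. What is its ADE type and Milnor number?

Type D5, Milnor number mu = 5.

The Hessian of f at 0 is [[0, 0], [0, 0]] with rank 0, so corank 2. A Groebner basis of the Jacobian ideal J(f) in C{p,q} is {p^3 - p^2/4 + q^2/4, p^2/4 + q^3 - q^2/4, p*q + q^2}; counting standard monomials gives mu = 5. Corank 2; j^3 = -3*q*(p + q)^2 has shape L^2 M (L != M), so D-series; mu = 5 gives D_5.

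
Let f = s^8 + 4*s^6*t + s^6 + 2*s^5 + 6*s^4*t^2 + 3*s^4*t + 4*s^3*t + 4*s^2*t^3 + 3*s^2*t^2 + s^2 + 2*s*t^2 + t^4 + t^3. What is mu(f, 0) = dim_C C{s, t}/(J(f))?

2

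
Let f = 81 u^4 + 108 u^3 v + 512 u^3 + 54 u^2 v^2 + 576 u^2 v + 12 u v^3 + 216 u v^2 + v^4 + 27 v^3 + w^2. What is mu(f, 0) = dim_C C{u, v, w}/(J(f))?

The Hessian of f at 0 has rank 1. Corank 2; j^3 = (8*u + 3*v)^3 is a perfect cube, so E-series; the 4-jet and mu = 6 give E_6.

6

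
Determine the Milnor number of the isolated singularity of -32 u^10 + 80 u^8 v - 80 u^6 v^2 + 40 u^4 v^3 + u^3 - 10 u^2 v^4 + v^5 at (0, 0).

8

The Hessian of f at 0 has rank 0. Corank 2; j^3 = u^3 is a perfect cube, so E-series; the 5-jet and mu = 8 give E_8.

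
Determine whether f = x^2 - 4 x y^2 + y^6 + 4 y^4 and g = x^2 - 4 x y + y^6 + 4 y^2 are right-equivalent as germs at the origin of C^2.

Yes.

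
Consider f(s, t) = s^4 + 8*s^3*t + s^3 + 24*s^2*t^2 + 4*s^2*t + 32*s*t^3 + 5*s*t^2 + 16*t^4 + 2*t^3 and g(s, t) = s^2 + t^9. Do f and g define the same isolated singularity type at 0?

No.

The Hessian of f at 0 is [[0, 0], [0, 0]] with rank 0, so corank 2. A Groebner basis of the Jacobian ideal J(f) in C{s,t} is {s*t^2 + s*t/4 + t^2/4, -s*t/4 + t^3 - t^2/4, s^2 + 3*s*t + 2*t^2}; counting standard monomials gives mu = 5. Corank 2; j^3 = (s + t)^2*(s + 2*t) has shape L^2 M (L != M), so D-series; mu = 5 gives D_5. The Hessian of g at 0 is [[2, 0], [0, 0]] with rank 1, so corank 1. A Groebner basis of the Jacobian ideal J(g) in C{s,t} is {t^8, s}; counting standard monomials gives mu = 8. Corank 1: A-series; mu = 8 gives A_8. f is D_5 but g is A_8, hence not right-equivalent.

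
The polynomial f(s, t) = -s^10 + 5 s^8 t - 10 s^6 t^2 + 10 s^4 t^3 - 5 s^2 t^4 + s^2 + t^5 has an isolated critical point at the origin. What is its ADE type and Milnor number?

The Hessian of f at 0 is [[2, 0], [0, 0]] with rank 1, so corank 1. A Groebner basis of the Jacobian ideal J(f) in C{s,t} is {t^4, s}; counting standard monomials gives mu = 4. Corank 1: A-series; mu = 4 gives A_4.

Type A_4, Milnor number mu = 4.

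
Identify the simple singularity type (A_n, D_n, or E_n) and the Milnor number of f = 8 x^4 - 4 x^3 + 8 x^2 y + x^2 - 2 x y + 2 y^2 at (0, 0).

Type A_{1}, Milnor number mu = 1.

The Hessian of f at 0 has rank 2. Corank 0: nondegenerate Morse point, so A_1.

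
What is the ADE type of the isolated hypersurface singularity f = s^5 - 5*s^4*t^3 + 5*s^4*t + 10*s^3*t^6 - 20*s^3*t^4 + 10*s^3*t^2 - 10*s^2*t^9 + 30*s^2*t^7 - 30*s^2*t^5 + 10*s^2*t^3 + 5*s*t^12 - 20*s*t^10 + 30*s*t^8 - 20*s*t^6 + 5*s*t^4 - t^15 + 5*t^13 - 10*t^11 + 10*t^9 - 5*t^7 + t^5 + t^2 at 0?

The Hessian of f at 0 is [[0, 0], [0, 2]] with rank 1, so corank 1. A Groebner basis of the Jacobian ideal J(f) in C{s,t} is {s^4, t}; counting standard monomials gives mu = 4. Corank 1: A-series; mu = 4 gives A_4.

A_{4}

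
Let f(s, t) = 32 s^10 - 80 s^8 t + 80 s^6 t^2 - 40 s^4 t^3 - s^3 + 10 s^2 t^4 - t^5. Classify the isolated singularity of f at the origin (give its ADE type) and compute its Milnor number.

The Hessian of f at 0 is [[0, 0], [0, 0]] with rank 0, so corank 2. A Groebner basis of the Jacobian ideal J(f) in C{s,t} is {t^4, s^2}; counting standard monomials gives mu = 8. Corank 2; j^3 = -s^3 is a perfect cube, so E-series; the 5-jet and mu = 8 give E_8.

Type E_{8}, Milnor number mu = 8.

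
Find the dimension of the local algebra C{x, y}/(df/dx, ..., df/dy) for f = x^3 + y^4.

6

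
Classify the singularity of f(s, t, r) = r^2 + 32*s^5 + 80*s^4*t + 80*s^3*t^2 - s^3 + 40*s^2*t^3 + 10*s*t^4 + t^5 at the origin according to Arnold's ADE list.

The Hessian of f at 0 is [[0, 0, 0], [0, 0, 0], [0, 0, 2]] with rank 1, so corank 2. A Groebner basis of the Jacobian ideal J(f) in C{s,t,r} is {t^5, s*t^3 + t^4/8, s^2, r}; counting standard monomials gives mu = 8. Corank 2; j^3 = -s^3 is a perfect cube, so E-series; the 5-jet and mu = 8 give E_8.

E_{8}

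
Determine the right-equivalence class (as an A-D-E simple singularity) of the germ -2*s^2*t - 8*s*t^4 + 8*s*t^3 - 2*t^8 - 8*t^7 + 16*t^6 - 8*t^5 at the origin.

D_9

The Hessian of f at 0 is [[0, 0], [0, 0]] with rank 0, so corank 2. A Groebner basis of the Jacobian ideal J(f) in C{s,t} is {s^2*t^2 - s^2 + 4*s*t^2 + 2*s*t - 4*t^3, -s^2*t/3 - s^2/6 + s*t^3 + s*t^2 + 2*s*t/3 - 4*t^3/3, s*t/2 + t^4 - t^3, s^3 - 2*s^2*t/3 - 10*s^2/3 + 12*s*t^2 + 16*s*t/3 - 32*t^3/3}; counting standard monomials gives mu = 9. Corank 2; j^3 = -2*s^2*t has shape L^2 M (L != M), so D-series; mu = 9 gives D_9.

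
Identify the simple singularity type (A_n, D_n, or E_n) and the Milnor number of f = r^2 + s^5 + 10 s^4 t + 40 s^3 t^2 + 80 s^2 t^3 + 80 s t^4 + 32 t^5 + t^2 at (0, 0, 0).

The Hessian of f at 0 is [[0, 0, 0], [0, 2, 0], [0, 0, 2]] with rank 2, so corank 1. A Groebner basis of the Jacobian ideal J(f) in C{s,t,r} is {s^4, t, r}; counting standard monomials gives mu = 4. Corank 1: A-series; mu = 4 gives A_4.

Type A_4, Milnor number mu = 4.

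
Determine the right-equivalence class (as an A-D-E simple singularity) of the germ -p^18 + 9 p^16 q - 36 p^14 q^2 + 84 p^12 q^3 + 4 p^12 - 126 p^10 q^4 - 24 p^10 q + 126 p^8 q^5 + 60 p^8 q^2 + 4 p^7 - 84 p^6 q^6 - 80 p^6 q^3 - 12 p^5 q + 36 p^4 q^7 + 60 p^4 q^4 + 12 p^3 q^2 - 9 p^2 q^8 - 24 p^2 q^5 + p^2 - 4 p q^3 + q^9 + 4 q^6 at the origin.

A_8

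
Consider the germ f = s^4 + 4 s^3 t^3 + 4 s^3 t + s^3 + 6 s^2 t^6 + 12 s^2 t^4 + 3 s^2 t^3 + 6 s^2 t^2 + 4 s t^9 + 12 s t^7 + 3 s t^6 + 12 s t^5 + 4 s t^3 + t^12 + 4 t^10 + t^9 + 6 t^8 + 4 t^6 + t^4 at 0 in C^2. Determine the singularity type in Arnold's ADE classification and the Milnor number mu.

The Hessian of f at 0 has rank 0. Corank 2; j^3 = s^3 is a perfect cube, so E-series; the 4-jet and mu = 6 give E_6.

Type E6, Milnor number mu = 6.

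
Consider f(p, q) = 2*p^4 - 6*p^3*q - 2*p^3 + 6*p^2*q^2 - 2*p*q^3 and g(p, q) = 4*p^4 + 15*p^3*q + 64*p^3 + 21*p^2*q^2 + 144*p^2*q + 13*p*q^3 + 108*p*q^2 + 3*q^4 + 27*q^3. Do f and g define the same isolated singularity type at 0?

Yes.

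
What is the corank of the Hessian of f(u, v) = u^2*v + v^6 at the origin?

2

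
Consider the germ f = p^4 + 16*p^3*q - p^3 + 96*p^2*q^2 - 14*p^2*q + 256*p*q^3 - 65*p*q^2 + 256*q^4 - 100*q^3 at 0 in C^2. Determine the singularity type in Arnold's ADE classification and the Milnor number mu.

Type D_5, Milnor number mu = 5.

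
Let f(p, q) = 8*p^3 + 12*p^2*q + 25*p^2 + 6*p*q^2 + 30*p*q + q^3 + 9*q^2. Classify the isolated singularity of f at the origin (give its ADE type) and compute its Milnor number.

Type A2, Milnor number mu = 2.

The Hessian of f at 0 has rank 1. Corank 1: A-series; mu = 2 gives A_2.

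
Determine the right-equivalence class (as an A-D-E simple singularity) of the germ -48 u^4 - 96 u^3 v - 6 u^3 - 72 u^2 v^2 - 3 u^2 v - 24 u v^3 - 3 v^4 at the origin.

D5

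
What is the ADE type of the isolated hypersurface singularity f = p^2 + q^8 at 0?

A_7

The Hessian of f at 0 is [[2, 0], [0, 0]] with rank 1, so corank 1. A Groebner basis of the Jacobian ideal J(f) in C{p,q} is {q^7, p}; counting standard monomials gives mu = 7. Corank 1: A-series; mu = 7 gives A_7.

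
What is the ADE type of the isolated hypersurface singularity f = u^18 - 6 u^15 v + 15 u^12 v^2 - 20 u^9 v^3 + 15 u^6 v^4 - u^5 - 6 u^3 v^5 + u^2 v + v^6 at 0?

The Hessian of f at 0 is [[0, 0], [0, 0]] with rank 0, so corank 2. A Groebner basis of the Jacobian ideal J(f) in C{u,v} is {u^2/6 + v^5, u^3, u*v}; counting standard monomials gives mu = 7. Corank 2; j^3 = u^2*v has shape L^2 M (L != M), so D-series; mu = 7 gives D_7.

D_{7}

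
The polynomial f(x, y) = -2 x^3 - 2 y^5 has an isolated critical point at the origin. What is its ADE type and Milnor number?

The Hessian of f at 0 has rank 0. Corank 2; j^3 = -2*x^3 is a perfect cube, so E-series; the 5-jet and mu = 8 give E_8.

Type E_8, Milnor number mu = 8.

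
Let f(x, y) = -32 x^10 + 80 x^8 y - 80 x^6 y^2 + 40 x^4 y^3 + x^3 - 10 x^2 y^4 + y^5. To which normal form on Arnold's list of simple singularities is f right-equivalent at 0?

E_8

The Hessian of f at 0 is [[0, 0], [0, 0]] with rank 0, so corank 2. A Groebner basis of the Jacobian ideal J(f) in C{x,y} is {y^4, x^2}; counting standard monomials gives mu = 8. Corank 2; j^3 = x^3 is a perfect cube, so E-series; the 5-jet and mu = 8 give E_8.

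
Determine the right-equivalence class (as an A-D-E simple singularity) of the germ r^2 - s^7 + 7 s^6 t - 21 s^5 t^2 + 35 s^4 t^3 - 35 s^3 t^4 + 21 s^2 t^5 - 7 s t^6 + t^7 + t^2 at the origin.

A_6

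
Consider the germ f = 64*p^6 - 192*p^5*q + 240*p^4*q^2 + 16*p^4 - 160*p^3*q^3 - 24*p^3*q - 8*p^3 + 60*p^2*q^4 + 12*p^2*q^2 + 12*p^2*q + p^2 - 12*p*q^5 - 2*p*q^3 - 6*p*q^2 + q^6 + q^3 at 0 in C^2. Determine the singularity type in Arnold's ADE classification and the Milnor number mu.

The Hessian of f at 0 is [[2, 0], [0, 0]] with rank 1, so corank 1. A Groebner basis of the Jacobian ideal J(f) in C{p,q} is {q^2, p}; counting standard monomials gives mu = 2. Corank 1: A-series; mu = 2 gives A_2.

Type A2, Milnor number mu = 2.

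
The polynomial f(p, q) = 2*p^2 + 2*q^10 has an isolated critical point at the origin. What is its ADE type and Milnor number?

Type A9, Milnor number mu = 9.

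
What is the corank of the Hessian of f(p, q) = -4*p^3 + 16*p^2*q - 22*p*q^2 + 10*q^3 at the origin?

2

Hessian at 0 has rank 0.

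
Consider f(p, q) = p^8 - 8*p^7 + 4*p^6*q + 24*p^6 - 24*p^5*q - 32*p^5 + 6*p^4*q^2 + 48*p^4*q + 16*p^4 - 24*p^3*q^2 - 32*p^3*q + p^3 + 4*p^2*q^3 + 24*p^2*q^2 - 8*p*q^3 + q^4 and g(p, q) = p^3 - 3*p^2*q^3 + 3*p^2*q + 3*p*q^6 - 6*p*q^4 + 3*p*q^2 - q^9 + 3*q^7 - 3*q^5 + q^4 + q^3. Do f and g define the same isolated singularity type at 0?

The Hessian of f at 0 is [[0, 0], [0, 0]] with rank 0, so corank 2. A Groebner basis of the Jacobian ideal J(f) in C{p,q} is {q^4, p*q^2 - q^3/6, p^2}; counting standard monomials gives mu = 6. Corank 2; j^3 = p^3 is a perfect cube, so E-series; the 4-jet and mu = 6 give E_6. The Hessian of g at 0 is [[0, 0], [0, 0]] with rank 0, so corank 2. A Groebner basis of the Jacobian ideal J(g) in C{p,q} is {q^3, p^2 + 2*p*q + q^2}; counting standard monomials gives mu = 6. Corank 2; j^3 = (p + q)^3 is a perfect cube, so E-series; the 4-jet and mu = 6 give E_6. Both have type E_6, hence right-equivalent.

Yes.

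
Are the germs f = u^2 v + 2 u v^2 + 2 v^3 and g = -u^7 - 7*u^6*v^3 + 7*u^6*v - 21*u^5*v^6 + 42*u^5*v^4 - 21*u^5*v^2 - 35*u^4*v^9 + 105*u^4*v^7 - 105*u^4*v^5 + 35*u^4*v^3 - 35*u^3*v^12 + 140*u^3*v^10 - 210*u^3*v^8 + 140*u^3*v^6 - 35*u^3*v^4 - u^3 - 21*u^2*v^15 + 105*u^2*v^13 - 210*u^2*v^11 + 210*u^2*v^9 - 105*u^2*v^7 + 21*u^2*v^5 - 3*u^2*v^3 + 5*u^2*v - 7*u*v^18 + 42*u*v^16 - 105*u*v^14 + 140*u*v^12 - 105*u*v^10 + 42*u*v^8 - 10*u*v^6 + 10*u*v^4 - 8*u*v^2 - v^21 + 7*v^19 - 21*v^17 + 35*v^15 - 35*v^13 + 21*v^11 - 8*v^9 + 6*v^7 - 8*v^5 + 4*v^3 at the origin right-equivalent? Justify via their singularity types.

No.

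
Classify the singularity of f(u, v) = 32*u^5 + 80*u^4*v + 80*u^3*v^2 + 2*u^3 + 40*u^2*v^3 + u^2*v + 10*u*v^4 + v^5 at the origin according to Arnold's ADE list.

The Hessian of f at 0 is [[0, 0], [0, 0]] with rank 0, so corank 2. A Groebner basis of the Jacobian ideal J(f) in C{u,v} is {-u*v/10 + v^4, u*v^2, u^2 + u*v/2}; counting standard monomials gives mu = 6. Corank 2; j^3 = u^2*(2*u + v) has shape L^2 M (L != M), so D-series; mu = 6 gives D_6.

D_6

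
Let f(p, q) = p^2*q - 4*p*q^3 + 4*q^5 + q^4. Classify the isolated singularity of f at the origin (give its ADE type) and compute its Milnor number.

The Hessian of f at 0 is [[0, 0], [0, 0]] with rank 0, so corank 2. A Groebner basis of the Jacobian ideal J(f) in C{p,q} is {p*q^2, -p*q/2 + q^3, p^2 + 2*p*q}; counting standard monomials gives mu = 5. Corank 2; j^3 = p^2*q has shape L^2 M (L != M), so D-series; mu = 5 gives D_5.

Type D5, Milnor number mu = 5.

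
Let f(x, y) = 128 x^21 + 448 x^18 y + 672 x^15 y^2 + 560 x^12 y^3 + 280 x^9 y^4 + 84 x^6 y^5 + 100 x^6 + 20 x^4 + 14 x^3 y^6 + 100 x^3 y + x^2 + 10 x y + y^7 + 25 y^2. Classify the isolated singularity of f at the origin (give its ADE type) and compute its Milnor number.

Type A6, Milnor number mu = 6.

The Hessian of f at 0 has rank 1. Corank 1: A-series; mu = 6 gives A_6.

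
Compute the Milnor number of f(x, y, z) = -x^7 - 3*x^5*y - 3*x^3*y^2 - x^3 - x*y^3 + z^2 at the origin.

The Hessian of f at 0 has rank 1. Corank 2; j^3 = -x^3 is a perfect cube, so E-series; the 4-jet and mu = 7 give E_7.

7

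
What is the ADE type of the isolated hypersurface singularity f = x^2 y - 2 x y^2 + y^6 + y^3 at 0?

D7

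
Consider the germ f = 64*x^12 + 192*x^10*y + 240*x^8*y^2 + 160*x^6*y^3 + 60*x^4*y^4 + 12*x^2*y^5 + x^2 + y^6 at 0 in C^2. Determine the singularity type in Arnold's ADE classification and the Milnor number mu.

Type A_5, Milnor number mu = 5.

The Hessian of f at 0 has rank 1. Corank 1: A-series; mu = 5 gives A_5.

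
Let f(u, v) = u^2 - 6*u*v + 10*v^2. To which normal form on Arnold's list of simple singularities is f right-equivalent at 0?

The Hessian of f at 0 has rank 2. Corank 0: nondegenerate Morse point, so A_1.

A1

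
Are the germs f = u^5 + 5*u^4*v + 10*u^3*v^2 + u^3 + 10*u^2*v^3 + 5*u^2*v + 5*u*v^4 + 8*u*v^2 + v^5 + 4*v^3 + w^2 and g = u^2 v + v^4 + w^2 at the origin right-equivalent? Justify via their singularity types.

The Hessian of f at 0 is [[0, 0, 0], [0, 0, 0], [0, 0, 2]] with rank 1, so corank 2. A Groebner basis of the Jacobian ideal J(f) in C{u,v,w} is {u*v/5 + v^4 + 2*v^2/5, u*v^2 + 2*v^3, u^2 + 3*u*v + 2*v^2, w}; counting standard monomials gives mu = 6. Corank 2; j^3 = (u + v)*(u + 2*v)^2 has shape L^2 M (L != M), so D-series; mu = 6 gives D_6. The Hessian of g at 0 is [[0, 0, 0], [0, 0, 0], [0, 0, 2]] with rank 1, so corank 2. A Groebner basis of the Jacobian ideal J(g) in C{u,v,w} is {u^3, u^2/4 + v^3, u*v, w}; counting standard monomials gives mu = 5. Corank 2; j^3 = u^2*v has shape L^2 M (L != M), so D-series; mu = 5 gives D_5. f is D_6 but g is D_5, hence not right-equivalent.

No.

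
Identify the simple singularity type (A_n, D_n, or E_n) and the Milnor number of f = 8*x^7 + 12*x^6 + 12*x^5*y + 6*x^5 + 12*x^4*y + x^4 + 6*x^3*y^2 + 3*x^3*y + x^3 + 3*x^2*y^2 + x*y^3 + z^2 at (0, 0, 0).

Type E_7, Milnor number mu = 7.

The Hessian of f at 0 has rank 1. Corank 2; j^3 = x^3 is a perfect cube, so E-series; the 4-jet and mu = 7 give E_7.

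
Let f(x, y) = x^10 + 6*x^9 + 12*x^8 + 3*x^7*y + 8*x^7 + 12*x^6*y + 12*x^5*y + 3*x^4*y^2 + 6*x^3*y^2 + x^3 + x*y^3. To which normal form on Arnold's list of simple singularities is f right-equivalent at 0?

The Hessian of f at 0 is [[0, 0], [0, 0]] with rank 0, so corank 2. A Groebner basis of the Jacobian ideal J(f) in C{x,y} is {x^3, x*y^2, 3*x^2 + y^3}; counting standard monomials gives mu = 7. Corank 2; j^3 = x^3 is a perfect cube, so E-series; the 4-jet and mu = 7 give E_7.

E_7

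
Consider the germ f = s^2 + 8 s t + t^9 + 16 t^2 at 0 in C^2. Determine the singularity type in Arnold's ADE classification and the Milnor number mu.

Type A_8, Milnor number mu = 8.

The Hessian of f at 0 has rank 1. Corank 1: A-series; mu = 8 gives A_8.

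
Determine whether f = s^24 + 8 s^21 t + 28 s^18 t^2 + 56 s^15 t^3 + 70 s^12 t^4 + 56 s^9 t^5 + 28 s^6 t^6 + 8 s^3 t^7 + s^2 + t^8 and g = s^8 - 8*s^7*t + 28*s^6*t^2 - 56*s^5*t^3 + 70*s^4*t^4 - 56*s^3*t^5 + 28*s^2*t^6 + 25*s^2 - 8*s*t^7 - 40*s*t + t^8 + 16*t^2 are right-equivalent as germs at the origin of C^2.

The Hessian of f at 0 has rank 1. Corank 1: A-series; mu = 7 gives A_7. The Hessian of g at 0 has rank 1. Corank 1: A-series; mu = 7 gives A_7. Both have type A_7, hence right-equivalent.

Yes.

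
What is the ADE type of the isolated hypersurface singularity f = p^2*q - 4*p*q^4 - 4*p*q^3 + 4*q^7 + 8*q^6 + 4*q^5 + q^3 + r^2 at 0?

D_4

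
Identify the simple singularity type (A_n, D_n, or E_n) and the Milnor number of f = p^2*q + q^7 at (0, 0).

Type D_{8}, Milnor number mu = 8.

The Hessian of f at 0 has rank 0. Corank 2; j^3 = p^2*q has shape L^2 M (L != M), so D-series; mu = 8 gives D_8.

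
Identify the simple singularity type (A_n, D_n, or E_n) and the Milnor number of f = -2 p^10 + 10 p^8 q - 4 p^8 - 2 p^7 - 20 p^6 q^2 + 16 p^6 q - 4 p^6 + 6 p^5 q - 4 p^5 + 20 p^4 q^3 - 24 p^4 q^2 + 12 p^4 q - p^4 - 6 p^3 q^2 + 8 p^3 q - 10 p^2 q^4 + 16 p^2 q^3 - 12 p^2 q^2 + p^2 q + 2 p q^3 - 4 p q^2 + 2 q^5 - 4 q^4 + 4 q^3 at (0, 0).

Type D6, Milnor number mu = 6.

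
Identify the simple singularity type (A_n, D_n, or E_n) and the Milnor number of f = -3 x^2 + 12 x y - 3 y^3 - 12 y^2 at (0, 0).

The Hessian of f at 0 has rank 1. Corank 1: A-series; mu = 2 gives A_2.

Type A_{2}, Milnor number mu = 2.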